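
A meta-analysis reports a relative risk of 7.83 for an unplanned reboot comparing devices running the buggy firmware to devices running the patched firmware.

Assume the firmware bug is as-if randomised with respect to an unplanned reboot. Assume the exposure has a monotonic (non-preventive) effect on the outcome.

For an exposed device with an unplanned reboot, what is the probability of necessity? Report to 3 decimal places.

PN ≈ 0.872

Under exogeneity and monotonicity, PN = (RR − 1) / RR = 1 − 1/RR.
PN = (7.83 − 1) / 7.83 = 6.83 / 7.83 ≈ 0.8723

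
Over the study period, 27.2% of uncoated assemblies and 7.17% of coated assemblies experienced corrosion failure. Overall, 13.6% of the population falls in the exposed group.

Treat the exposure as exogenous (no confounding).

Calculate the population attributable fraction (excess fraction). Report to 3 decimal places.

PAF ≈ 0.275

p₁ = 0.272, p₀ = 0.0717.
Overall risk P(Y=1) = π·p₁ + (1−π)·p₀ = 0.136×0.272 + 0.864×0.0717 = 0.098941.
Under exogeneity, PAF = [P(Y=1) − p₀] / P(Y=1).
PAF = (0.098941 − 0.0717) / 0.098941 ≈ 0.2753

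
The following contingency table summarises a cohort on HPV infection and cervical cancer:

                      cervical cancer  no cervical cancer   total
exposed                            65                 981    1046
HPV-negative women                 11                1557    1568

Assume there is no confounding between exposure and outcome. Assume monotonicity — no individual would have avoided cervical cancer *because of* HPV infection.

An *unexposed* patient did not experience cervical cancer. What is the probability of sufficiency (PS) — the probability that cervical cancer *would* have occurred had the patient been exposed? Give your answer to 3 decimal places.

PS ≈ 0.056

p₁ = P(outcome | exposed) = 65/1046 = 0.062141
p₀ = P(outcome | unexposed) = 11/1568 = 0.0070153
Under exogeneity and monotonicity, PS = (p₁ − p₀) / (1 − p₀).
PS = (0.062141 − 0.0070153) / (1 − 0.0070153) = 0.055126 / 0.99298 ≈ 0.0555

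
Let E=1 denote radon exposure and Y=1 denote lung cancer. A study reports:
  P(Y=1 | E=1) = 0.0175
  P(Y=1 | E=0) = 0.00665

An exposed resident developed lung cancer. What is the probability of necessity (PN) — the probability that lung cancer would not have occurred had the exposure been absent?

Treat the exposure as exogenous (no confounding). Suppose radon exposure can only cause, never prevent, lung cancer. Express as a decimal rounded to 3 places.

Let p₁ = 0.0175, p₀ = 0.00665.
Under exogeneity and monotonicity, PN = (p₁ − p₀) / p₁.
PN = (0.0175 − 0.00665) / 0.0175 = 0.01085 / 0.0175 ≈ 0.6200

PN ≈ 0.620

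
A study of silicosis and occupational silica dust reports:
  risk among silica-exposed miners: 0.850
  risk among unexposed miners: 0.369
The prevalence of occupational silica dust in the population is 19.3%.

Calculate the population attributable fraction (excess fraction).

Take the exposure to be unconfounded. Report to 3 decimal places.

PAF ≈ 0.201

Let p₁ = 0.85, p₀ = 0.369.
Overall risk P(Y=1) = π·p₁ + (1−π)·p₀ = 0.193×0.85 + 0.807×0.369 = 0.46183.
Under exogeneity, PAF = [P(Y=1) − p₀] / P(Y=1).
PAF = (0.46183 − 0.369) / 0.46183 ≈ 0.2010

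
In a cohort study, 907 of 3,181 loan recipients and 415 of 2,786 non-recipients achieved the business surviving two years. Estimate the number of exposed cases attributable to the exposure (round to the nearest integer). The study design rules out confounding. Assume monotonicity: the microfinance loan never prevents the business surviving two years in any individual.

p₁ = P(outcome | exposed) = 907/3181 = 0.28513
p₀ = P(outcome | unexposed) = 415/2786 = 0.14896
PN = (p₁ − p₀)/p₁ = (0.28513 − 0.14896) / 0.28513 ≈ 0.47758.
Attributable cases ≈ PN × (exposed cases) = 0.47758 × 907 ≈ 433.16.

about 433 cases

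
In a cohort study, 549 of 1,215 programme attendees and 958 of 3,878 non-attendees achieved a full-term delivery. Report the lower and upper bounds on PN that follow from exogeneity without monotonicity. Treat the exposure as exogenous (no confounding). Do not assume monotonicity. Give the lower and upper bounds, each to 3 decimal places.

0.453 ≤ PN ≤ 1.000

p₁ = P(outcome | exposed) = 549/1215 = 0.45185
p₀ = P(outcome | unexposed) = 958/3878 = 0.24703
Under exogeneity alone the bounds on PN are max{0,(p₁−p₀)/p₁} ≤ PN ≤ min{1,(1−p₀)/p₁}.
  lower = (p₁ − p₀)/p₁ = 0.20482 / 0.45185 ≈ 0.4533
  upper = min{1, (1 − p₀)/p₁} = 0.75297 / 0.45185 ≈ 1.6664 → capped at 1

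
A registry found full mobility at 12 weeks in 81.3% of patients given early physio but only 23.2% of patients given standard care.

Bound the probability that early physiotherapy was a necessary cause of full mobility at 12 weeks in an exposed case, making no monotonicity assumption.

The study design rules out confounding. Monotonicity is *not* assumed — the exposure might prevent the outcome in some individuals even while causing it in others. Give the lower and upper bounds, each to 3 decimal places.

p₁ = 0.813, p₀ = 0.232.
Under exogeneity alone the bounds on PN are max{0,(p₁−p₀)/p₁} ≤ PN ≤ min{1,(1−p₀)/p₁}.
  lower = (p₁ − p₀)/p₁ = 0.581 / 0.813 ≈ 0.7146
  upper = min{1, (1 − p₀)/p₁} = 0.768 / 0.813 ≈ 0.9446

0.715 ≤ PN ≤ 0.945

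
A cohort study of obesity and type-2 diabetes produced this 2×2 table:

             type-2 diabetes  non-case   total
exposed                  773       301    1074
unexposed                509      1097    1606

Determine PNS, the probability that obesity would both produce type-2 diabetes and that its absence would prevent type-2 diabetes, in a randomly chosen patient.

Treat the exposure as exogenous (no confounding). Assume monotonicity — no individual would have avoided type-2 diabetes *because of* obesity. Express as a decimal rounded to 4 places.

PNS ≈ 0.4028

p₁ = P(outcome | exposed) = 773/1074 = 0.71974
p₀ = P(outcome | unexposed) = 509/1606 = 0.31694
Under exogeneity and monotonicity, PNS = p₁ − p₀.
PNS = 0.71974 − 0.31694 = 0.4028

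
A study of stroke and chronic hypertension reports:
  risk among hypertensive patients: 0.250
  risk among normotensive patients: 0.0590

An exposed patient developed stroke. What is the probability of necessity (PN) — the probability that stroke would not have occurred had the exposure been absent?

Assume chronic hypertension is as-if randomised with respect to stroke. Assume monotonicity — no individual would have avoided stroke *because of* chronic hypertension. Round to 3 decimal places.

PN ≈ 0.764

Let p₁ = 0.25, p₀ = 0.059.
Under exogeneity and monotonicity, PN = (p₁ − p₀) / p₁.
PN = (0.25 − 0.059) / 0.25 = 0.191 / 0.25 ≈ 0.7640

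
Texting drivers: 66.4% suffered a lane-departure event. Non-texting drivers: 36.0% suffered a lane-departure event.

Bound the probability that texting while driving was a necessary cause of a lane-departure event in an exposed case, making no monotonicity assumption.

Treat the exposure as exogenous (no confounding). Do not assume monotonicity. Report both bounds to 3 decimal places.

0.458 ≤ PN ≤ 0.964

p₁ = 0.664, p₀ = 0.36.
Under exogeneity alone the bounds on PN are max{0,(p₁−p₀)/p₁} ≤ PN ≤ min{1,(1−p₀)/p₁}.
  lower = (p₁ − p₀)/p₁ = 0.304 / 0.664 ≈ 0.4578
  upper = min{1, (1 − p₀)/p₁} = 0.64 / 0.664 ≈ 0.9639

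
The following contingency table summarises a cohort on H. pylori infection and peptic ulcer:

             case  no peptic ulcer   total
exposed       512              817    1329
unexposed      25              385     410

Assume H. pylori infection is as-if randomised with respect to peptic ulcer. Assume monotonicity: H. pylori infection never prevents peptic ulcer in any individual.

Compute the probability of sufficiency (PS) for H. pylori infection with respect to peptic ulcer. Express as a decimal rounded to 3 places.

p₁ = P(outcome | exposed) = 512/1329 = 0.38525
p₀ = P(outcome | unexposed) = 25/410 = 0.060976
Under exogeneity and monotonicity, PS = (p₁ − p₀) / (1 − p₀).
PS = (0.38525 − 0.060976) / (1 − 0.060976) = 0.32428 / 0.93902 ≈ 0.3453

PS ≈ 0.345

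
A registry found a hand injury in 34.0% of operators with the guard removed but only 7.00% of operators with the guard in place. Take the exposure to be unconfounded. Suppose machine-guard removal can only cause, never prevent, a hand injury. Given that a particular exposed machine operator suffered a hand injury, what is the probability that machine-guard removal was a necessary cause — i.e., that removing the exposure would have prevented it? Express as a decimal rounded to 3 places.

PN ≈ 0.794

p₁ = 0.34, p₀ = 0.07.
Under exogeneity and monotonicity, PN = (p₁ − p₀) / p₁.
PN = (0.34 − 0.07) / 0.34 = 0.27 / 0.34 ≈ 0.7941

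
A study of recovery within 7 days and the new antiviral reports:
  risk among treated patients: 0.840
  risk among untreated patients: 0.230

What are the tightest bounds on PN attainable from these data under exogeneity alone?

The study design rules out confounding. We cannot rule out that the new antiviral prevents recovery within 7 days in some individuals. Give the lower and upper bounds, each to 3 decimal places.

0.726 ≤ PN ≤ 0.917

Let p₁ = 0.84, p₀ = 0.23.
Under exogeneity alone the bounds on PN are max{0,(p₁−p₀)/p₁} ≤ PN ≤ min{1,(1−p₀)/p₁}.
  lower = (p₁ − p₀)/p₁ = 0.61 / 0.84 ≈ 0.7262
  upper = min{1, (1 − p₀)/p₁} = 0.77 / 0.84 ≈ 0.9167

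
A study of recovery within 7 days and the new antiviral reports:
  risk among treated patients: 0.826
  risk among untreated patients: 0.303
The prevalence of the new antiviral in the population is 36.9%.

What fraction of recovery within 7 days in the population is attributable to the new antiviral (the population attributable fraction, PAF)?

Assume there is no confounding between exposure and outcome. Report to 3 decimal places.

Let p₁ = 0.826, p₀ = 0.303.
Overall risk P(Y=1) = π·p₁ + (1−π)·p₀ = 0.369×0.826 + 0.631×0.303 = 0.49599.
Under exogeneity, PAF = [P(Y=1) − p₀] / P(Y=1).
PAF = (0.49599 − 0.303) / 0.49599 ≈ 0.3891

PAF ≈ 0.389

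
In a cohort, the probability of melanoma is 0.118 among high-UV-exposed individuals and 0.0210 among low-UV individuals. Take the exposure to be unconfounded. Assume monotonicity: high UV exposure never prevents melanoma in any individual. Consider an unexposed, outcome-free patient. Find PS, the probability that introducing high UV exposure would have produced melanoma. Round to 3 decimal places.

Let p₁ = 0.118, p₀ = 0.021.
Under exogeneity and monotonicity, PS = (p₁ − p₀) / (1 − p₀).
PS = (0.118 − 0.021) / (1 − 0.021) = 0.097 / 0.979 ≈ 0.0991

PS ≈ 0.099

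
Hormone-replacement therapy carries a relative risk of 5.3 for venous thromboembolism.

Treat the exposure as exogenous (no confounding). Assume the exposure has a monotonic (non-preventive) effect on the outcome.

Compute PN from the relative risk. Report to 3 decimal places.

Under exogeneity and monotonicity, PN = (RR − 1) / RR = 1 − 1/RR.
PN = (5.3 − 1) / 5.3 = 4.3 / 5.3 ≈ 0.8113

PN ≈ 0.811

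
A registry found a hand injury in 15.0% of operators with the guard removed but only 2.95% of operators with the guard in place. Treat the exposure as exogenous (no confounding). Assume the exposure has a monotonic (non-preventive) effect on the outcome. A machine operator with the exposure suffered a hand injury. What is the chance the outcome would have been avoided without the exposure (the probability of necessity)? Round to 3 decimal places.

PN ≈ 0.803

p₁ = 0.15, p₀ = 0.0295.
Under exogeneity and monotonicity, PN = (p₁ − p₀) / p₁.
PN = (0.15 − 0.0295) / 0.15 = 0.1205 / 0.15 ≈ 0.8033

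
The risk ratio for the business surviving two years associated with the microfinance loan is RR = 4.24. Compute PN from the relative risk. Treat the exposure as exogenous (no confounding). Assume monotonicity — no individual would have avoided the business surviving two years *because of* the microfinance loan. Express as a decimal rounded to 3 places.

PN ≈ 0.764

Under exogeneity and monotonicity, PN = (RR − 1) / RR = 1 − 1/RR.
PN = (4.24 − 1) / 4.24 = 3.24 / 4.24 ≈ 0.7642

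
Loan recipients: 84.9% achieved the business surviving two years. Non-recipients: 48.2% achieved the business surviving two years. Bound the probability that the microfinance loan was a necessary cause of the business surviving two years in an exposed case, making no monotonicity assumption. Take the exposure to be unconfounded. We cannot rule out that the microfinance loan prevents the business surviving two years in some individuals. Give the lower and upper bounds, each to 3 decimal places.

0.432 ≤ PN ≤ 0.610

p₁ = 0.849, p₀ = 0.482.
Under exogeneity alone the bounds on PN are max{0,(p₁−p₀)/p₁} ≤ PN ≤ min{1,(1−p₀)/p₁}.
  lower = (p₁ − p₀)/p₁ = 0.367 / 0.849 ≈ 0.4323
  upper = min{1, (1 − p₀)/p₁} = 0.518 / 0.849 ≈ 0.6101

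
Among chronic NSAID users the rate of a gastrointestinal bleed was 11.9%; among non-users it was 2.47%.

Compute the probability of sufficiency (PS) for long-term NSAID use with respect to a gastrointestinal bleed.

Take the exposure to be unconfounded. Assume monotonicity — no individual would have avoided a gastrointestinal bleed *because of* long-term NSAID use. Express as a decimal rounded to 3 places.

p₁ = 0.119, p₀ = 0.0247.
Under exogeneity and monotonicity, PS = (p₁ − p₀) / (1 − p₀).
PS = (0.119 − 0.0247) / (1 − 0.0247) = 0.0943 / 0.9753 ≈ 0.0967

PS ≈ 0.097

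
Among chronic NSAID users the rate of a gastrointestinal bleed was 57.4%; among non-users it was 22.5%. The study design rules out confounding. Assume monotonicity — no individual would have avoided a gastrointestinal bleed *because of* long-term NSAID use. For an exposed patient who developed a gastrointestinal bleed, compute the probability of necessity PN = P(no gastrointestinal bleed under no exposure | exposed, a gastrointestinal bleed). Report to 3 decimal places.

p₁ = 0.574, p₀ = 0.225.
Under exogeneity and monotonicity, PN = (p₁ − p₀) / p₁.
PN = (0.574 − 0.225) / 0.574 = 0.349 / 0.574 ≈ 0.6080

PN ≈ 0.608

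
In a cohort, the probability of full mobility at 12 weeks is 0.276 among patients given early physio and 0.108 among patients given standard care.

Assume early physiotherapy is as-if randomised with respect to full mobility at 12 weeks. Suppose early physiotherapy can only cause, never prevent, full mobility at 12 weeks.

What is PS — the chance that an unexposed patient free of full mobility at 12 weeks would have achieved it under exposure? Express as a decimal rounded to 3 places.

Let p₁ = 0.276, p₀ = 0.108.
Under exogeneity and monotonicity, PS = (p₁ − p₀) / (1 − p₀).
PS = (0.276 − 0.108) / (1 − 0.108) = 0.168 / 0.892 ≈ 0.1883

PS ≈ 0.188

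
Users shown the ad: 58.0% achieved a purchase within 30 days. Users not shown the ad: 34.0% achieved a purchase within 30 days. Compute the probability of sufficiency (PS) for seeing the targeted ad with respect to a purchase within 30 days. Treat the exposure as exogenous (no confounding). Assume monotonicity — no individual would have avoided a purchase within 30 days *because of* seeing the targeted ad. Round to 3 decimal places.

PS ≈ 0.364

p₁ = 0.58, p₀ = 0.34.
Under exogeneity and monotonicity, PS = (p₁ − p₀) / (1 − p₀).
PS = (0.58 − 0.34) / (1 − 0.34) = 0.24 / 0.66 ≈ 0.3636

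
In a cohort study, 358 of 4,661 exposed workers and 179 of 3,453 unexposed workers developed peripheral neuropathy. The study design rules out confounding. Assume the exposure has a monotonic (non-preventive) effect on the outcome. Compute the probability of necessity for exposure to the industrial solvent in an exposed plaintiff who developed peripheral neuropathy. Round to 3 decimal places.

p₁ = P(outcome | exposed) = 358/4661 = 0.076808
p₀ = P(outcome | unexposed) = 179/3453 = 0.051839
Under exogeneity and monotonicity, PN = (p₁ − p₀) / p₁.
PN = (0.076808 − 0.051839) / 0.076808 = 0.024969 / 0.076808 ≈ 0.3251

PN ≈ 0.325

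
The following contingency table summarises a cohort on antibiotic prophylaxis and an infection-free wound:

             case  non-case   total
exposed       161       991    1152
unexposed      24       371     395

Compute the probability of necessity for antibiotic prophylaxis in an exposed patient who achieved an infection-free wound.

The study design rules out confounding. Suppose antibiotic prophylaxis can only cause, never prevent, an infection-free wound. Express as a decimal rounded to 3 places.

p₁ = P(outcome | exposed) = 161/1152 = 0.13976
p₀ = P(outcome | unexposed) = 24/395 = 0.060759
Under exogeneity and monotonicity, PN = (p₁ − p₀)/p₁.
PN = (0.13976 − 0.060759) / 0.13976 ≈ 0.5652

PN ≈ 0.565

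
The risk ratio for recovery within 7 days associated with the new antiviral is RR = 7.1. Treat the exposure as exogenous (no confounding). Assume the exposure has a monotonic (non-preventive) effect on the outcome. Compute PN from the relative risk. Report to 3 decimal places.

Under exogeneity and monotonicity, PN = (RR − 1) / RR = 1 − 1/RR.
PN = (7.1 − 1) / 7.1 = 6.1 / 7.1 ≈ 0.8592

PN ≈ 0.859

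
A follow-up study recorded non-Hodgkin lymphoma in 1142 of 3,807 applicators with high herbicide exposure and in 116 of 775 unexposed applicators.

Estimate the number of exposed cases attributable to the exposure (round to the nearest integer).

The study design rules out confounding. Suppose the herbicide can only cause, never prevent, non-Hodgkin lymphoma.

p₁ = P(outcome | exposed) = 1142/3807 = 0.29997
p₀ = P(outcome | unexposed) = 116/775 = 0.14968
PN = (p₁ − p₀)/p₁ = (0.29997 − 0.14968) / 0.29997 ≈ 0.50103.
Attributable cases ≈ PN × (exposed cases) = 0.50103 × 1142 ≈ 572.18.

about 572 cases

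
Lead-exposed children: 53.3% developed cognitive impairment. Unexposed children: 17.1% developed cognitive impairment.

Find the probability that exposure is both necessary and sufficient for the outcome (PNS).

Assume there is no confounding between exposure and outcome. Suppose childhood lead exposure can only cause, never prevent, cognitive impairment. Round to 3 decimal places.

p₁ = 0.533, p₀ = 0.171.
Under exogeneity and monotonicity, PNS = p₁ − p₀.
PNS = 0.533 − 0.171 = 0.362

PNS ≈ 0.362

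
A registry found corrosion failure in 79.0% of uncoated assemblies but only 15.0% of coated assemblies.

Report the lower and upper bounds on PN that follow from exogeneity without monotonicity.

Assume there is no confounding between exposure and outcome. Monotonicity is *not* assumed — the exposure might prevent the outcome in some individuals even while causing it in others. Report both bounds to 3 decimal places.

p₁ = 0.79, p₀ = 0.15.
Under exogeneity alone the bounds on PN are max{0,(p₁−p₀)/p₁} ≤ PN ≤ min{1,(1−p₀)/p₁}.
  lower = (p₁ − p₀)/p₁ = 0.64 / 0.79 ≈ 0.8101
  upper = min{1, (1 − p₀)/p₁} = 0.85 / 0.79 ≈ 1.0759 → capped at 1

0.810 ≤ PN ≤ 1.000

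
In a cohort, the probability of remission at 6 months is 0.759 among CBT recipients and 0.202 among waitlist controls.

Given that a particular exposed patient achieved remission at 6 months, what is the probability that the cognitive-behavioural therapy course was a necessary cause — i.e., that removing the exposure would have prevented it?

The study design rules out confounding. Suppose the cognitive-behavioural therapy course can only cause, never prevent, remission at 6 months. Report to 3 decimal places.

Let p₁ = 0.759, p₀ = 0.202.
Under exogeneity and monotonicity, PN = (p₁ − p₀) / p₁.
PN = (0.759 − 0.202) / 0.759 = 0.557 / 0.759 ≈ 0.7339

PN ≈ 0.734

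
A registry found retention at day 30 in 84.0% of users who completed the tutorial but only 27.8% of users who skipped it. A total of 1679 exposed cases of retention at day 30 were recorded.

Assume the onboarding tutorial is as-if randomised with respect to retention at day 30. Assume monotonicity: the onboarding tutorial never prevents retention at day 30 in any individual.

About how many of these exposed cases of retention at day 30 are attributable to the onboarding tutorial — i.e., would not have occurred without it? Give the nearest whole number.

p₁ = 0.84, p₀ = 0.278.
PN = (p₁ − p₀)/p₁ = (0.84 − 0.278) / 0.84 ≈ 0.66905.
Attributable cases ≈ PN × (exposed cases) = 0.66905 × 1679 ≈ 1123.33.

about 1123 cases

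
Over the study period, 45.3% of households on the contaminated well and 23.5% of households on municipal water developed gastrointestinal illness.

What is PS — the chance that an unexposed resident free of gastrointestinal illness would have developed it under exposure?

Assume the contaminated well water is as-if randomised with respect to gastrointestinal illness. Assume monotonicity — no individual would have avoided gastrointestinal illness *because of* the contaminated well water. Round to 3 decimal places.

p₁ = 0.453, p₀ = 0.235.
Under exogeneity and monotonicity, PS = (p₁ − p₀) / (1 − p₀).
PS = (0.453 − 0.235) / (1 − 0.235) = 0.218 / 0.765 ≈ 0.2850

PS ≈ 0.285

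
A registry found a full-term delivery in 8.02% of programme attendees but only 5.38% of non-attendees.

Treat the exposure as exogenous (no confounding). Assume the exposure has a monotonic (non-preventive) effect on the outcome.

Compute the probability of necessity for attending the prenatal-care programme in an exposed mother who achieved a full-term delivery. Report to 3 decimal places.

PN ≈ 0.329

p₁ = 0.0802, p₀ = 0.0538.
Under exogeneity and monotonicity, PN = (p₁ − p₀) / p₁.
PN = (0.0802 − 0.0538) / 0.0802 = 0.0264 / 0.0802 ≈ 0.3292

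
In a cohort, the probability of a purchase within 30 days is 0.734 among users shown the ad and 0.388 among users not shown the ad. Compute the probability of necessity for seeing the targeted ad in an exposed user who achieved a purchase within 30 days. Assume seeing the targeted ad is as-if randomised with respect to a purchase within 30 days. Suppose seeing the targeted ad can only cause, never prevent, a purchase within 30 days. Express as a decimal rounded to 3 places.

Let p₁ = 0.734, p₀ = 0.388.
Under exogeneity and monotonicity, PN = (p₁ − p₀) / p₁.
PN = (0.734 − 0.388) / 0.734 = 0.346 / 0.734 ≈ 0.4714

PN ≈ 0.471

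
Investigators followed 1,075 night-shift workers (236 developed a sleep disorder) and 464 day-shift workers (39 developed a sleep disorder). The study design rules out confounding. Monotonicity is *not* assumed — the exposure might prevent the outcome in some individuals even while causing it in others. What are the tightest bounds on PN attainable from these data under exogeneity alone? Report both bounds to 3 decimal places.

p₁ = P(outcome | exposed) = 236/1075 = 0.21953
p₀ = P(outcome | unexposed) = 39/464 = 0.084052
Under exogeneity alone the bounds on PN are max{0,(p₁−p₀)/p₁} ≤ PN ≤ min{1,(1−p₀)/p₁}.
  lower = (p₁ − p₀)/p₁ = 0.13548 / 0.21953 ≈ 0.6171
  upper = min{1, (1 − p₀)/p₁} = 0.91595 / 0.21953 ≈ 4.1722 → capped at 1

0.617 ≤ PN ≤ 1.000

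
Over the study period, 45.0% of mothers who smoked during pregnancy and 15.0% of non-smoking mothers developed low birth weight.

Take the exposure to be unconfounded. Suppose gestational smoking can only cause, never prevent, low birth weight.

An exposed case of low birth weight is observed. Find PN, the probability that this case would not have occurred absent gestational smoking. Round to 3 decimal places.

PN ≈ 0.667

p₁ = 0.45, p₀ = 0.15.
Under exogeneity and monotonicity, PN = (p₁ − p₀) / p₁.
PN = (0.45 − 0.15) / 0.45 = 0.3 / 0.45 ≈ 0.6667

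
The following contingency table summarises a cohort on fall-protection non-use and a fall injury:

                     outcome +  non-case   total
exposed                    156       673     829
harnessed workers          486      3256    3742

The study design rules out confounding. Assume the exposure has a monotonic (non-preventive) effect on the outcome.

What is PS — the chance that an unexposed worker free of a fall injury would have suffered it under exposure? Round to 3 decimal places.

PS ≈ 0.067

p₁ = P(outcome | exposed) = 156/829 = 0.18818
p₀ = P(outcome | unexposed) = 486/3742 = 0.12988
Under exogeneity and monotonicity, PS = (p₁ − p₀)/(1 − p₀).
PS = (0.18818 − 0.12988) / 0.87012 ≈ 0.0670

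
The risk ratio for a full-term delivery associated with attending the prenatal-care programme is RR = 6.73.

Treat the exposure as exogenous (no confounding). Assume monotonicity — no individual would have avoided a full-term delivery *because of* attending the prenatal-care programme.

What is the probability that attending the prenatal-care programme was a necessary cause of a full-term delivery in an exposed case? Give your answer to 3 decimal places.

Under exogeneity and monotonicity, PN = (RR − 1) / RR = 1 − 1/RR.
PN = (6.73 − 1) / 6.73 = 5.73 / 6.73 ≈ 0.8514

PN ≈ 0.851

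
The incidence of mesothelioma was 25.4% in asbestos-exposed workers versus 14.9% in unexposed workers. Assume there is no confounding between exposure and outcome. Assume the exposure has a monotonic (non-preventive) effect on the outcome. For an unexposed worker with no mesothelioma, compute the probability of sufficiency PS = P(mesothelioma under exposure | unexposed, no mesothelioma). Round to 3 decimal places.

p₁ = 0.254, p₀ = 0.149.
Under exogeneity and monotonicity, PS = (p₁ − p₀) / (1 − p₀).
PS = (0.254 − 0.149) / (1 − 0.149) = 0.105 / 0.851 ≈ 0.1234

PS ≈ 0.123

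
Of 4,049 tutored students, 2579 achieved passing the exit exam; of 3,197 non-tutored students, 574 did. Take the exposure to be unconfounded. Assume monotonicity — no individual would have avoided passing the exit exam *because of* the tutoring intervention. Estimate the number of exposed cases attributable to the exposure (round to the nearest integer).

p₁ = P(outcome | exposed) = 2579/4049 = 0.63695
p₀ = P(outcome | unexposed) = 574/3197 = 0.17954
PN = (p₁ − p₀)/p₁ = (0.63695 − 0.17954) / 0.63695 ≈ 0.71812.
Attributable cases ≈ PN × (exposed cases) = 0.71812 × 2579 ≈ 1852.03.

about 1852 cases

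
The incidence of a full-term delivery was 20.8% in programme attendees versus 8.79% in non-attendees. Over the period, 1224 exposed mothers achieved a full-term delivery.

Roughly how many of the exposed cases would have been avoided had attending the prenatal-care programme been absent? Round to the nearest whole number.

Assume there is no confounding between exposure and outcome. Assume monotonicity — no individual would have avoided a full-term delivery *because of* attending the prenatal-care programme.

p₁ = 0.208, p₀ = 0.0879.
PN = (p₁ − p₀)/p₁ = (0.208 − 0.0879) / 0.208 ≈ 0.57740.
Attributable cases ≈ PN × (exposed cases) = 0.57740 × 1224 ≈ 706.74.

about 707 cases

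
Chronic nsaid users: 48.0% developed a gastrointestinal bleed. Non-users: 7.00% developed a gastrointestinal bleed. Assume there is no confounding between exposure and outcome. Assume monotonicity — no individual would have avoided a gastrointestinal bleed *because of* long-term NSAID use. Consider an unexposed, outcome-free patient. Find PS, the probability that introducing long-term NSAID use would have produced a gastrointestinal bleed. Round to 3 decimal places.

PS ≈ 0.441

p₁ = 0.48, p₀ = 0.07.
Under exogeneity and monotonicity, PS = (p₁ − p₀) / (1 − p₀).
PS = (0.48 − 0.07) / (1 − 0.07) = 0.41 / 0.93 ≈ 0.4409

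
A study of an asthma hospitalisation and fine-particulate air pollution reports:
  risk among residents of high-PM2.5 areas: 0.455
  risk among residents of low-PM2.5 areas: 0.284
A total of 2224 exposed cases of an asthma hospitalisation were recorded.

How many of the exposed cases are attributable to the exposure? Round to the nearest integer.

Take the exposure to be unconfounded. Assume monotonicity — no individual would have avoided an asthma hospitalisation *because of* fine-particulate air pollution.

Let p₁ = 0.455, p₀ = 0.284.
PN = (p₁ − p₀)/p₁ = (0.455 − 0.284) / 0.455 ≈ 0.37582.
Attributable cases ≈ PN × (exposed cases) = 0.37582 × 2224 ≈ 835.83.

about 836 cases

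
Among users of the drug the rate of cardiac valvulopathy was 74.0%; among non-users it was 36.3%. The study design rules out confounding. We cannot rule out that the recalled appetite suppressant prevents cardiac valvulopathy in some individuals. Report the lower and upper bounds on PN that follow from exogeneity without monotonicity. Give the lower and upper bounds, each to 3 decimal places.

p₁ = 0.74, p₀ = 0.363.
Under exogeneity alone the bounds on PN are max{0,(p₁−p₀)/p₁} ≤ PN ≤ min{1,(1−p₀)/p₁}.
  lower = (p₁ − p₀)/p₁ = 0.377 / 0.74 ≈ 0.5095
  upper = min{1, (1 − p₀)/p₁} = 0.637 / 0.74 ≈ 0.8608

0.509 ≤ PN ≤ 0.861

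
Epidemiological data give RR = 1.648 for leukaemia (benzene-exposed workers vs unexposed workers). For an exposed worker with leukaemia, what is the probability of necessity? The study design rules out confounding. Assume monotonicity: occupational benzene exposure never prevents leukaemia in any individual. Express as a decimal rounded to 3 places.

Under exogeneity and monotonicity, PN = (RR − 1) / RR = 1 − 1/RR.
PN = (1.648 − 1) / 1.648 = 0.648 / 1.648 ≈ 0.3932

PN ≈ 0.393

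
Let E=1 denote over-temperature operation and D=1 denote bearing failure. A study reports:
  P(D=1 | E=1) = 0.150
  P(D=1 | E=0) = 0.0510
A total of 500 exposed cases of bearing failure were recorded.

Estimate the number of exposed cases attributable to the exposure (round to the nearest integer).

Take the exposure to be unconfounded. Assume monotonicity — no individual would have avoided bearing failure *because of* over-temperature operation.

Let p₁ = 0.15, p₀ = 0.051.
PN = (p₁ − p₀)/p₁ = (0.15 − 0.051) / 0.15 ≈ 0.66000.
Attributable cases ≈ PN × (exposed cases) = 0.66000 × 500 ≈ 330.00.

about 330 cases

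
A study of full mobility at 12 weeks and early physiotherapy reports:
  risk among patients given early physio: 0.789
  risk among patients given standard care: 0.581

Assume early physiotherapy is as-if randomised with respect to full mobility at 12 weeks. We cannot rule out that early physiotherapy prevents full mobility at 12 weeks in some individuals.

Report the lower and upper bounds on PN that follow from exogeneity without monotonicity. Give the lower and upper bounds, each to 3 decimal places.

0.264 ≤ PN ≤ 0.531

Let p₁ = 0.789, p₀ = 0.581.
Under exogeneity alone the bounds on PN are max{0,(p₁−p₀)/p₁} ≤ PN ≤ min{1,(1−p₀)/p₁}.
  lower = (p₁ − p₀)/p₁ = 0.208 / 0.789 ≈ 0.2636
  upper = min{1, (1 − p₀)/p₁} = 0.419 / 0.789 ≈ 0.5311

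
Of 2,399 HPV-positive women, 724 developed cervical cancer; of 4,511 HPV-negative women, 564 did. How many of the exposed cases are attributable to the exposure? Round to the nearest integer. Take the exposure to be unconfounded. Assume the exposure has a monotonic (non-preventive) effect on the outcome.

about 424 cases

p₁ = P(outcome | exposed) = 724/2399 = 0.30179
p₀ = P(outcome | unexposed) = 564/4511 = 0.12503
PN = (p₁ − p₀)/p₁ = (0.30179 − 0.12503) / 0.30179 ≈ 0.58572.
Attributable cases ≈ PN × (exposed cases) = 0.58572 × 724 ≈ 424.06.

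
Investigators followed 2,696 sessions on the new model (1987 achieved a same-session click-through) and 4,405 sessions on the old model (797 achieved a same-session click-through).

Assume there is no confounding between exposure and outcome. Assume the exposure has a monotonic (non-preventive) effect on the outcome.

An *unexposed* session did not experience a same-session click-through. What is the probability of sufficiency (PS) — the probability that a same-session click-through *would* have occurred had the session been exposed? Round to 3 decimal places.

PS ≈ 0.679

p₁ = P(outcome | exposed) = 1987/2696 = 0.73702
p₀ = P(outcome | unexposed) = 797/4405 = 0.18093
Under exogeneity and monotonicity, PS = (p₁ − p₀) / (1 − p₀).
PS = (0.73702 − 0.18093) / (1 − 0.18093) = 0.55609 / 0.81907 ≈ 0.6789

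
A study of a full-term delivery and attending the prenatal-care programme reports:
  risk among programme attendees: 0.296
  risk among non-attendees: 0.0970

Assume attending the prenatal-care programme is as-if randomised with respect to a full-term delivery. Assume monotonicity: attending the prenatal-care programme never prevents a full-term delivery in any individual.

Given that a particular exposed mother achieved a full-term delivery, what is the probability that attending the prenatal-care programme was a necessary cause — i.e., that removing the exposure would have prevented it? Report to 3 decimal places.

PN ≈ 0.672

Let p₁ = 0.296, p₀ = 0.097.
Under exogeneity and monotonicity, PN = (p₁ − p₀) / p₁.
PN = (0.296 − 0.097) / 0.296 = 0.199 / 0.296 ≈ 0.6723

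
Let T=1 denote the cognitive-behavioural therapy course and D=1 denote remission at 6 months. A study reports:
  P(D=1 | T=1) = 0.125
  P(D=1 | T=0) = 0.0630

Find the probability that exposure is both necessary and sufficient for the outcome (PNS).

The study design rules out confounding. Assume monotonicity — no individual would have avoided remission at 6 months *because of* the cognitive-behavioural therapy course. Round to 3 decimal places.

PNS ≈ 0.062

Let p₁ = 0.125, p₀ = 0.063.
Under exogeneity and monotonicity, PNS = p₁ − p₀.
PNS = 0.125 − 0.063 = 0.062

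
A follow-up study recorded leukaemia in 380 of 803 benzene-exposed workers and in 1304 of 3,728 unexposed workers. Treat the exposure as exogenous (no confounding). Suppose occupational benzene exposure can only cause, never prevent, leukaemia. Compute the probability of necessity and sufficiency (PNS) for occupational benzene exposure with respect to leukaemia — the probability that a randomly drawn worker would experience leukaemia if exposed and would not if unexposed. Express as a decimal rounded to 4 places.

PNS ≈ 0.1234

p₁ = P(outcome | exposed) = 380/803 = 0.47323
p₀ = P(outcome | unexposed) = 1304/3728 = 0.34979
Under exogeneity and monotonicity, PNS = p₁ − p₀.
PNS = 0.47323 − 0.34979 = 0.12344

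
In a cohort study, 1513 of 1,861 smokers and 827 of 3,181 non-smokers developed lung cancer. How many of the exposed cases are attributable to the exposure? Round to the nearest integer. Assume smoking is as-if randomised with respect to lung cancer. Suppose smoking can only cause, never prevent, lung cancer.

p₁ = P(outcome | exposed) = 1513/1861 = 0.813
p₀ = P(outcome | unexposed) = 827/3181 = 0.25998
PN = (p₁ − p₀)/p₁ = (0.813 − 0.25998) / 0.813 ≈ 0.68022.
Attributable cases ≈ PN × (exposed cases) = 0.68022 × 1513 ≈ 1029.18.

about 1029 cases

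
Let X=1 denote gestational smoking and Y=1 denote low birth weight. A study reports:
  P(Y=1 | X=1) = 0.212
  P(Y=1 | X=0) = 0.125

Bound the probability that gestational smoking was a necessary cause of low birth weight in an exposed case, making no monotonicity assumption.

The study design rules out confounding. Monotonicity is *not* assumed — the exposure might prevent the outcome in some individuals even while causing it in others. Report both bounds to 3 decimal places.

Let p₁ = 0.212, p₀ = 0.125.
Under exogeneity alone the bounds on PN are max{0,(p₁−p₀)/p₁} ≤ PN ≤ min{1,(1−p₀)/p₁}.
  lower = (p₁ − p₀)/p₁ = 0.087 / 0.212 ≈ 0.4104
  upper = min{1, (1 − p₀)/p₁} = 0.875 / 0.212 ≈ 4.1274 → capped at 1

0.410 ≤ PN ≤ 1.000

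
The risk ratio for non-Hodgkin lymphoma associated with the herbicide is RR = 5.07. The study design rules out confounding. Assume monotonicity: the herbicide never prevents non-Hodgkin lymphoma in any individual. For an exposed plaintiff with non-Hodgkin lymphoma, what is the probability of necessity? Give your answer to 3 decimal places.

PN ≈ 0.803

Under exogeneity and monotonicity, PN = (RR − 1) / RR = 1 − 1/RR.
PN = (5.07 − 1) / 5.07 = 4.07 / 5.07 ≈ 0.8028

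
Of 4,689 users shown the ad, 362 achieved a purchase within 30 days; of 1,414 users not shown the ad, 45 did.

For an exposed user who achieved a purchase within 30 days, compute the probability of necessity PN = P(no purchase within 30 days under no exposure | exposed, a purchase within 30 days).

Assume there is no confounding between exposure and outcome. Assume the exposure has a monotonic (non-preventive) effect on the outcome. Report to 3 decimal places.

p₁ = P(outcome | exposed) = 362/4689 = 0.077202
p₀ = P(outcome | unexposed) = 45/1414 = 0.031825
Under exogeneity and monotonicity, PN = (p₁ − p₀) / p₁.
PN = (0.077202 − 0.031825) / 0.077202 = 0.045377 / 0.077202 ≈ 0.5878

PN ≈ 0.588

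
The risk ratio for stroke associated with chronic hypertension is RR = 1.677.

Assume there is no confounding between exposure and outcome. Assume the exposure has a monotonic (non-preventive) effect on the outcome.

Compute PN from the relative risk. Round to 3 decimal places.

PN ≈ 0.404

Under exogeneity and monotonicity, PN = (RR − 1) / RR = 1 − 1/RR.
PN = (1.677 − 1) / 1.677 = 0.677 / 1.677 ≈ 0.4037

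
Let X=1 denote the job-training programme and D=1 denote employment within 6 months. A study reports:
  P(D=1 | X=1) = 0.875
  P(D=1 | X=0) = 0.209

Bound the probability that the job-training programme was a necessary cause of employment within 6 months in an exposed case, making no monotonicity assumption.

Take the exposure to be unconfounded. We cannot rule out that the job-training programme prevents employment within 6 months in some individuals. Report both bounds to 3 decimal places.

0.761 ≤ PN ≤ 0.904

Let p₁ = 0.875, p₀ = 0.209.
Under exogeneity alone the bounds on PN are max{0,(p₁−p₀)/p₁} ≤ PN ≤ min{1,(1−p₀)/p₁}.
  lower = (p₁ − p₀)/p₁ = 0.666 / 0.875 ≈ 0.7611
  upper = min{1, (1 − p₀)/p₁} = 0.791 / 0.875 ≈ 0.9040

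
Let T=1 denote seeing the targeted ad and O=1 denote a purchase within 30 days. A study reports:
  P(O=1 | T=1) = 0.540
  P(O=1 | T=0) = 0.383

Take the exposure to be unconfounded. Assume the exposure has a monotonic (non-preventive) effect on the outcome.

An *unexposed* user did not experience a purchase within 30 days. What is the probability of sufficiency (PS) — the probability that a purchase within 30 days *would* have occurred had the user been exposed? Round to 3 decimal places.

PS ≈ 0.254

Let p₁ = 0.54, p₀ = 0.383.
Under exogeneity and monotonicity, PS = (p₁ − p₀) / (1 − p₀).
PS = (0.54 − 0.383) / (1 − 0.383) = 0.157 / 0.617 ≈ 0.2545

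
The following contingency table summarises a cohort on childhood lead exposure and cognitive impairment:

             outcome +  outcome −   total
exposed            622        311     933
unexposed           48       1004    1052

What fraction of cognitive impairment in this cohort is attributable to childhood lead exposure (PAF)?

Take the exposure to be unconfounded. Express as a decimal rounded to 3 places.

PAF ≈ 0.865

p₁ = P(outcome | exposed) = 622/933 = 0.66667
p₀ = P(outcome | unexposed) = 48/1052 = 0.045627
Exposure prevalence π = 933/1985 = 0.47003; overall risk P(Y=1) = 0.33753.
Under exogeneity, PAF = [P(Y=1) − p₀]/P(Y=1).
PAF = (0.33753 − 0.045627) / 0.33753 ≈ 0.8648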